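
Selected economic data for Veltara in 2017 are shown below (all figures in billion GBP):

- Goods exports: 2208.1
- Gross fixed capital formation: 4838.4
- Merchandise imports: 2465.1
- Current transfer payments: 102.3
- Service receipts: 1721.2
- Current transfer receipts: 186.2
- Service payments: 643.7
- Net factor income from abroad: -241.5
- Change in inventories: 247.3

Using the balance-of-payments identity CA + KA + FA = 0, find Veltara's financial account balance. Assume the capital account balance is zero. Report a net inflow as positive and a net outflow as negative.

-662.9

Goods balance = 2208.1 - 2465.1 = -257.0
Services balance = 1721.2 - 643.7 = 1077.5
Trade balance (goods + services) = -257.0 + 1077.5 = 820.5
Net primary income = -241.5
Net secondary income = 186.2 - 102.3 = 83.9
Current account = 820.5 + (-241.5) + 83.9 = 662.9
Financial account = -(662.9) = -662.9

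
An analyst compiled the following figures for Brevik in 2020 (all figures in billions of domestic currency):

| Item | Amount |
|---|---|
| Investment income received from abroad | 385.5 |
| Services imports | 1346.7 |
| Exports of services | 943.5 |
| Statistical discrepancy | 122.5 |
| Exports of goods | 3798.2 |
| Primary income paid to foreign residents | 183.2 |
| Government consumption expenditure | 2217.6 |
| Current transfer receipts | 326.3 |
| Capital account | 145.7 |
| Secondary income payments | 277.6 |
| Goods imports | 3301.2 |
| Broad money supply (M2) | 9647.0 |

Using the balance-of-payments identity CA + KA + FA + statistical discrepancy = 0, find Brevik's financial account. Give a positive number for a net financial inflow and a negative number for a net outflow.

-613.0

Goods balance = 3798.2 - 3301.2 = 497.0
Services balance = 943.5 - 1346.7 = -403.2
Trade balance (goods + services) = 497.0 + (-403.2) = 93.8
Net primary income = 385.5 - 183.2 = 202.3
Net secondary income = 326.3 - 277.6 = 48.7
Current account = 93.8 + 202.3 + 48.7 = 344.8
Financial account = -(344.8 + 145.7 + 122.5) = -613.0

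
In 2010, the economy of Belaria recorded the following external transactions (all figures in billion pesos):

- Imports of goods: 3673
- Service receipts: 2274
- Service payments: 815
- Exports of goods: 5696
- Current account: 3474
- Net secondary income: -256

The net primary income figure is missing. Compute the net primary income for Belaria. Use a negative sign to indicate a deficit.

Current account = goods balance + services balance + net primary income + net secondary income
Sum of the known components = 3226
Net primary income = CA - (known components) = 3474 - 3226 = 248

248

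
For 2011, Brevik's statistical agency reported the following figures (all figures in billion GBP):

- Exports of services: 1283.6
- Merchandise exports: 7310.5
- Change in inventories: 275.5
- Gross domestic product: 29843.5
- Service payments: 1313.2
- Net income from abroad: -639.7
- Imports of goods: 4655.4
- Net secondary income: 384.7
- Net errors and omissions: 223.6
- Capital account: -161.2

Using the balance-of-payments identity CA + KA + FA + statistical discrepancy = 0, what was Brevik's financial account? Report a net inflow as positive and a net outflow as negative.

Goods balance = 7310.5 - 4655.4 = 2655.1
Services balance = 1283.6 - 1313.2 = -29.6
Trade balance (goods + services) = 2655.1 + (-29.6) = 2625.5
Net primary income = -639.7
Net secondary income = 384.7
Current account = 2625.5 + (-639.7) + 384.7 = 2370.5
Financial account = -(2370.5 + (-161.2) + 223.6) = -2432.9

-2432.9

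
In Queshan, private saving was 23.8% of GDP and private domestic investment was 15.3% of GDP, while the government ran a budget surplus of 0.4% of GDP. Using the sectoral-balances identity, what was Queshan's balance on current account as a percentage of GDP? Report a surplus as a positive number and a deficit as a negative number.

8.9

By the sectoral-balances identity, CA = (S_private - I) + (T - G).
Private balance = 23.8 - 15.3 = 8.5
Government balance (T - G) = 0.4
CA = 8.5 + 0.4 = 8.9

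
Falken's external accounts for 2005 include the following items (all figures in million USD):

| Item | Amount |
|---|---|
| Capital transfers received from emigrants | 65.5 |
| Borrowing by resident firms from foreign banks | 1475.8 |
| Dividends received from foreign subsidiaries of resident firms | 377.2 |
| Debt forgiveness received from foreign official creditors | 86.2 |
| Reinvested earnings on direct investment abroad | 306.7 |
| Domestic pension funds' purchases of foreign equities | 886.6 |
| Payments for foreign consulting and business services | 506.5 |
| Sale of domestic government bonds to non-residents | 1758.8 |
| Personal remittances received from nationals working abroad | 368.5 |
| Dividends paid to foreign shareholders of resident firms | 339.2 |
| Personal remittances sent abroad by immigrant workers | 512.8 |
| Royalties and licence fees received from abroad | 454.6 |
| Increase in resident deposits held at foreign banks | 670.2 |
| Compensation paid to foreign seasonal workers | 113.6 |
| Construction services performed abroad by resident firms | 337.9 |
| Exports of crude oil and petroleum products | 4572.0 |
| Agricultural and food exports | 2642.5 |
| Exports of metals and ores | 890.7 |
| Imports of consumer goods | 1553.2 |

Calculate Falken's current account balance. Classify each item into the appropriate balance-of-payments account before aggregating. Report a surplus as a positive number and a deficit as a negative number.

Goods: -1553.2 + 890.7 + 4572.0 + 2642.5 = 6552.0
Services: -506.5 + 337.9 + 454.6 = 286.0
Primary income: 377.2 + 306.7 - 113.6 - 339.2 = 231.1
Secondary income: -512.8 + 368.5 = -144.3
Current account = 6552.0 + 286.0 + 231.1 + (-144.3) = 6924.8
(Excluded from the current account — capital account: capital transfers received from emigrants 65.5, debt forgiveness received from foreign official creditors 86.2; financial account: borrowing by resident firms from foreign banks 1475.8, domestic pension funds' purchases of foreign equities 886.6, sale of domestic government bonds to non-residents 1758.8, increase in resident deposits held at foreign banks 670.2.)

6924.8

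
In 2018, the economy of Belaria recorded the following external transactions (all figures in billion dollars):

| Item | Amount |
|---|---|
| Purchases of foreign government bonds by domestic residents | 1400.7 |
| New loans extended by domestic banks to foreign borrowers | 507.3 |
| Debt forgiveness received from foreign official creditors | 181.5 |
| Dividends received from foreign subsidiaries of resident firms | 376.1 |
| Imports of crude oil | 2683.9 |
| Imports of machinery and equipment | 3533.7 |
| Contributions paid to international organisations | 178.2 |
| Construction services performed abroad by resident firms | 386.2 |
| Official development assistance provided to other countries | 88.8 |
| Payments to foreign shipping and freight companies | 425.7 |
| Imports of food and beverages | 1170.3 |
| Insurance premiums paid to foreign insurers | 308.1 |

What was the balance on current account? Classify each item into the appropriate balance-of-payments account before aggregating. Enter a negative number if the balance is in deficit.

Goods: -1170.3 - 3533.7 - 2683.9 = -7387.9
Services: -308.1 - 425.7 + 386.2 = -347.6
Primary income: 376.1
Secondary income: -88.8 - 178.2 = -267.0
Current account = (-7387.9) + (-347.6) + 376.1 + (-267.0) = -7626.4
(Excluded from the current account — financial account: purchases of foreign government bonds by domestic residents 1400.7, new loans extended by domestic banks to foreign borrowers 507.3; capital account: debt forgiveness received from foreign official creditors 181.5.)

-7626.4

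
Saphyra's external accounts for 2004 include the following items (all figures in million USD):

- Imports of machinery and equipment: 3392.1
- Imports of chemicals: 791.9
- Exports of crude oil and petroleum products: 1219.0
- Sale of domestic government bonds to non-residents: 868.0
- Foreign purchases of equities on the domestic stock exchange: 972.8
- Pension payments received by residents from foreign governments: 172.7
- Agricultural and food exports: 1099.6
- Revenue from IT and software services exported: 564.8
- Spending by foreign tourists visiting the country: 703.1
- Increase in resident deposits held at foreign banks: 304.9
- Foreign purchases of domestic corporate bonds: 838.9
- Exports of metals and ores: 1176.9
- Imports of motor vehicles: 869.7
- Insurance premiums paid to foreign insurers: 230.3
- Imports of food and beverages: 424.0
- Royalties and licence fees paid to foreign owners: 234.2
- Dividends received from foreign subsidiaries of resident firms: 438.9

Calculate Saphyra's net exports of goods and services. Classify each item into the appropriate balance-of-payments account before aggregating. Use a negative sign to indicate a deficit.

Goods: 1219.0 - 791.9 - 424.0 - 869.7 + 1099.6 - 3392.1 + 1176.9 = -1982.2
Services: -234.2 + 703.1 - 230.3 + 564.8 = 803.4
Trade balance = -1982.2 + 803.4 = -1178.8
(Excluded from the trade balance — financial account: sale of domestic government bonds to non-residents 868.0, foreign purchases of equities on the domestic stock exchange 972.8, increase in resident deposits held at foreign banks 304.9, foreign purchases of domestic corporate bonds 838.9; secondary income: pension payments received by residents from foreign governments 172.7; primary income: dividends received from foreign subsidiaries of resident firms 438.9.)

-1178.8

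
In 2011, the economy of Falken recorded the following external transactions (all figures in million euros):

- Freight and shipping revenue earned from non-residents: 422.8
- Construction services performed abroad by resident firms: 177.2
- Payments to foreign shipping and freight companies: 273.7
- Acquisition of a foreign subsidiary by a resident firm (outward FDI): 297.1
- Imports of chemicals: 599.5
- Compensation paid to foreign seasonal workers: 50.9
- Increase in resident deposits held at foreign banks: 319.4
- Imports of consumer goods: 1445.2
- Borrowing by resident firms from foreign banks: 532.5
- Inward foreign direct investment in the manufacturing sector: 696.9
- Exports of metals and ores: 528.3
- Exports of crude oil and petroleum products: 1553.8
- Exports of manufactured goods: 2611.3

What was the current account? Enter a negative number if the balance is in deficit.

2924.1

Goods: -1445.2 + 1553.8 + 528.3 + 2611.3 - 599.5 = 2648.7
Services: 422.8 - 273.7 + 177.2 = 326.3
Primary income: -50.9
Current account = 2648.7 + 326.3 + (-50.9) = 2924.1
(Excluded from the current account — financial account: acquisition of a foreign subsidiary by a resident firm (outward FDI) 297.1, increase in resident deposits held at foreign banks 319.4, borrowing by resident firms from foreign banks 532.5, inward foreign direct investment in the manufacturing sector 696.9.)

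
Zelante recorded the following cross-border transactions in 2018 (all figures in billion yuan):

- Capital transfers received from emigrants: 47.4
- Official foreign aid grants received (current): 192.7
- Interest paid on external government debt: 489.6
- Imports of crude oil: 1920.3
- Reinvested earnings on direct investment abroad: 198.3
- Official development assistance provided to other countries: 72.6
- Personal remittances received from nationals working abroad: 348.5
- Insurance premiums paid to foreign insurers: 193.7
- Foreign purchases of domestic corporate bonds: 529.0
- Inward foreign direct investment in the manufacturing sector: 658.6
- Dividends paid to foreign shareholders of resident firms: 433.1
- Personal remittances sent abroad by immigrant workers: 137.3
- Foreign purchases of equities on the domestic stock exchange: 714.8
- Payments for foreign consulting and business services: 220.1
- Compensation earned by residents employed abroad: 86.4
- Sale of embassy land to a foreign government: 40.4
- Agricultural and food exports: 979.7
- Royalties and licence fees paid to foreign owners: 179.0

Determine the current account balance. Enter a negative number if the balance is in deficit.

-1840.1

Goods: -1920.3 + 979.7 = -940.6
Services: -179.0 - 193.7 - 220.1 = -592.8
Primary income: -489.6 - 433.1 + 198.3 + 86.4 = -638.0
Secondary income: 192.7 - 137.3 + 348.5 - 72.6 = 331.3
Current account = (-940.6) + (-592.8) + (-638.0) + 331.3 = -1840.1
(Excluded from the current account — capital account: capital transfers received from emigrants 47.4, sale of embassy land to a foreign government 40.4; financial account: foreign purchases of domestic corporate bonds 529.0, inward foreign direct investment in the manufacturing sector 658.6, foreign purchases of equities on the domestic stock exchange 714.8.)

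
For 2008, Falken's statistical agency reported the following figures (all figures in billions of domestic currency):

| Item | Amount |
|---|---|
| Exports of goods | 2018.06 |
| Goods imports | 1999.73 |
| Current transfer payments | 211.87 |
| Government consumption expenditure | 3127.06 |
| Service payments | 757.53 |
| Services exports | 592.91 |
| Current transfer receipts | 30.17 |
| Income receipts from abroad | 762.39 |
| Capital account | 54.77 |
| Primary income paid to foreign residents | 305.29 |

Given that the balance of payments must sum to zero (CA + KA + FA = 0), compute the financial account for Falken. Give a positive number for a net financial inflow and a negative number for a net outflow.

-183.88

Goods balance = 2018.06 - 1999.73 = 18.33
Services balance = 592.91 - 757.53 = -164.62
Trade balance (goods + services) = 18.33 + (-164.62) = -146.29
Net primary income = 762.39 - 305.29 = 457.10
Net secondary income = 30.17 - 211.87 = -181.70
Current account = -146.29 + 457.10 + (-181.70) = 129.11
Financial account = -(129.11 + 54.77) = -183.88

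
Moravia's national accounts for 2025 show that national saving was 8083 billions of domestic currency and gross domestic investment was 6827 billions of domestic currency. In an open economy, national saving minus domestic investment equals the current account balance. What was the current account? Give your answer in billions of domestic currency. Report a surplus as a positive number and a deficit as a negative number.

1256

CA = S - I = 8083 - 6827 = 1256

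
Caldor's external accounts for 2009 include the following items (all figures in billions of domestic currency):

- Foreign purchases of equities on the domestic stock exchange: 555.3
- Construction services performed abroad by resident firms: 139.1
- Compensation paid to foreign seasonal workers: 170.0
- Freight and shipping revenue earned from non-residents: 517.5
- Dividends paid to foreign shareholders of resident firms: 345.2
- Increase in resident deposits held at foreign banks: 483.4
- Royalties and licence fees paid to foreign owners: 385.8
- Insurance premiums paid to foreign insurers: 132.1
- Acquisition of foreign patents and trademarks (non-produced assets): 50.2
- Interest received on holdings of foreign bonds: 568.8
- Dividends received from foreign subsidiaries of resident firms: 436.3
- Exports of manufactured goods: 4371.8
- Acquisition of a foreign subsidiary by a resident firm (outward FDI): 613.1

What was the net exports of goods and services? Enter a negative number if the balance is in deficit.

4510.5

Goods: 4371.8
Services: 139.1 + 517.5 - 132.1 - 385.8 = 138.7
Trade balance = 4371.8 + 138.7 = 4510.5
(Excluded from the trade balance — financial account: foreign purchases of equities on the domestic stock exchange 555.3, increase in resident deposits held at foreign banks 483.4, acquisition of a foreign subsidiary by a resident firm (outward FDI) 613.1; primary income: compensation paid to foreign seasonal workers 170.0, dividends paid to foreign shareholders of resident firms 345.2, interest received on holdings of foreign bonds 568.8, dividends received from foreign subsidiaries of resident firms 436.3; capital account: acquisition of foreign patents and trademarks (non-produced assets) 50.2.)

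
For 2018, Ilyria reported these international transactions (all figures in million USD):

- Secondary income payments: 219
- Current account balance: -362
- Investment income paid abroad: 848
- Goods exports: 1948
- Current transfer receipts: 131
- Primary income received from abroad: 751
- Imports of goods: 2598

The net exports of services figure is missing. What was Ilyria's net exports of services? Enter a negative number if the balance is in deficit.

473

Current account = goods balance + services balance + net primary income + net secondary income
Sum of the known components = -835
Net exports of services = CA - (known components) = -362 - (-835) = 473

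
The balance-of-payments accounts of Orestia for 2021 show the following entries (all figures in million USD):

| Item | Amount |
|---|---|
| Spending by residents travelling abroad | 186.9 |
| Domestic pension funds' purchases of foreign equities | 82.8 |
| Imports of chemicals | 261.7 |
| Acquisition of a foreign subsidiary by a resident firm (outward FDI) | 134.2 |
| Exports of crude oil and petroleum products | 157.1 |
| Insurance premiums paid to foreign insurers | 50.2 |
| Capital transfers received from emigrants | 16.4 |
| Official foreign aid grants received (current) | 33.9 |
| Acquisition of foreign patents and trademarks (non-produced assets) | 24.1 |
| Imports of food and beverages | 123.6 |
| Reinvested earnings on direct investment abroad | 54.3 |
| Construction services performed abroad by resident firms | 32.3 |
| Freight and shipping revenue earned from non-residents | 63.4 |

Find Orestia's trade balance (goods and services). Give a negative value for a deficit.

Goods: -261.7 + 157.1 - 123.6 = -228.2
Services: 63.4 - 186.9 + 32.3 - 50.2 = -141.4
Trade balance = -228.2 + (-141.4) = -369.6
(Excluded from the trade balance — financial account: domestic pension funds' purchases of foreign equities 82.8, acquisition of a foreign subsidiary by a resident firm (outward FDI) 134.2; capital account: capital transfers received from emigrants 16.4, acquisition of foreign patents and trademarks (non-produced assets) 24.1; secondary income: official foreign aid grants received (current) 33.9; primary income: reinvested earnings on direct investment abroad 54.3.)

-369.6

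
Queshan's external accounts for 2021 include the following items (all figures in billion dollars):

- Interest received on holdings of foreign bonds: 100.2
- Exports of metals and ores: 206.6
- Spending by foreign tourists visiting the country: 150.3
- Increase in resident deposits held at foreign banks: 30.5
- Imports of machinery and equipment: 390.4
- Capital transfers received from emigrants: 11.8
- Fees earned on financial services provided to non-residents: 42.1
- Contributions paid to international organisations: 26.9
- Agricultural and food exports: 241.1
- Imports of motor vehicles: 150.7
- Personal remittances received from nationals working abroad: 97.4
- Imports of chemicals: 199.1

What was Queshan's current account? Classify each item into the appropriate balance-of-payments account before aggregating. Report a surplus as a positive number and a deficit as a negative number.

70.6

Goods: -150.7 - 390.4 - 199.1 + 206.6 + 241.1 = -292.5
Services: 150.3 + 42.1 = 192.4
Primary income: 100.2
Secondary income: 97.4 - 26.9 = 70.5
Current account = (-292.5) + 192.4 + 100.2 + 70.5 = 70.6
(Excluded from the current account — financial account: increase in resident deposits held at foreign banks 30.5; capital account: capital transfers received from emigrants 11.8.)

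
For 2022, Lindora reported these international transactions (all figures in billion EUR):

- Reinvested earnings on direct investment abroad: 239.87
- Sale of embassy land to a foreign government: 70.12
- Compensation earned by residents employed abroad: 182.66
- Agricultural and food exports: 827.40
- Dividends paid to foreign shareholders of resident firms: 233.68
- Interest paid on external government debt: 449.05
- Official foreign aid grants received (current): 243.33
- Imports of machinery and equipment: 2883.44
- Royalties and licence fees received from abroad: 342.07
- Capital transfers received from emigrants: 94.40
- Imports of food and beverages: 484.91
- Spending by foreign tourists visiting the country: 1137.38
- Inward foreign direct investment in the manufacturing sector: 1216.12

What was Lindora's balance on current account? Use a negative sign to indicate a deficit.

-1078.37

Goods: -484.91 + 827.40 - 2883.44 = -2540.95
Services: 342.07 + 1137.38 = 1479.45
Primary income: -233.68 + 182.66 - 449.05 + 239.87 = -260.20
Secondary income: 243.33
Current account = (-2540.95) + 1479.45 + (-260.20) + 243.33 = -1078.37
(Excluded from the current account — capital account: sale of embassy land to a foreign government 70.12, capital transfers received from emigrants 94.40; financial account: inward foreign direct investment in the manufacturing sector 1216.12.)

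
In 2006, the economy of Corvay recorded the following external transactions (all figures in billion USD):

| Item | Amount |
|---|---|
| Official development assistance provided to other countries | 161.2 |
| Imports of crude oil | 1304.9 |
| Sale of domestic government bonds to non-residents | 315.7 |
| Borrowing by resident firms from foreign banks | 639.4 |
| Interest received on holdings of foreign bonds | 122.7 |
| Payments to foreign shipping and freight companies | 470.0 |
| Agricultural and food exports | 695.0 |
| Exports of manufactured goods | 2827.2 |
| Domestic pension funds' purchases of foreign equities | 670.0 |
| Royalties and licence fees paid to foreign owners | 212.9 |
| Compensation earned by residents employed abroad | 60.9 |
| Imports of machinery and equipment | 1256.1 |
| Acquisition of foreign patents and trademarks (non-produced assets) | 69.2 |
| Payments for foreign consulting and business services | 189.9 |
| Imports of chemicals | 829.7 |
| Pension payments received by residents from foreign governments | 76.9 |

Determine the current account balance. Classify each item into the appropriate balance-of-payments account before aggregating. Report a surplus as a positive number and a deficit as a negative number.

Goods: 695.0 - 1256.1 - 829.7 + 2827.2 - 1304.9 = 131.5
Services: -212.9 - 189.9 - 470.0 = -872.8
Primary income: 122.7 + 60.9 = 183.6
Secondary income: 76.9 - 161.2 = -84.3
Current account = 131.5 + (-872.8) + 183.6 + (-84.3) = -642.0
(Excluded from the current account — financial account: sale of domestic government bonds to non-residents 315.7, borrowing by resident firms from foreign banks 639.4, domestic pension funds' purchases of foreign equities 670.0; capital account: acquisition of foreign patents and trademarks (non-produced assets) 69.2.)

-642.0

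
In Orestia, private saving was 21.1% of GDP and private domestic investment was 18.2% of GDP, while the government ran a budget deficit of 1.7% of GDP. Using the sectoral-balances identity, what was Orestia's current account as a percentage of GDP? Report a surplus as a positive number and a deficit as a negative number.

By the sectoral-balances identity, CA = (S_private - I) + (T - G).
Private balance = 21.1 - 18.2 = 2.9
Government balance (T - G) = -1.7
CA = 2.9 + (-1.7) = 1.2

1.2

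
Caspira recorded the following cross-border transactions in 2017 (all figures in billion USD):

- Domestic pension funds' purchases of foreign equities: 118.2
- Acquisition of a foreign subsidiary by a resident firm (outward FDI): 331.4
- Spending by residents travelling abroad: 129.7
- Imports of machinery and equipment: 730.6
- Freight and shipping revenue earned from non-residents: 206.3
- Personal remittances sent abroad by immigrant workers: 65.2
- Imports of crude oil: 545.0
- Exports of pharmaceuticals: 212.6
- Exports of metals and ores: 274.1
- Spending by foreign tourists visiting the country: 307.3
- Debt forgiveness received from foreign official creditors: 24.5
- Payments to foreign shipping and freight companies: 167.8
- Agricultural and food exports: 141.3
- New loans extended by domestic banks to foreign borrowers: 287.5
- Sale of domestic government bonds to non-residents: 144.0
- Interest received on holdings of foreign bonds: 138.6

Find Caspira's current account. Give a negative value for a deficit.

Goods: 141.3 - 545.0 + 212.6 - 730.6 + 274.1 = -647.6
Services: -167.8 - 129.7 + 307.3 + 206.3 = 216.1
Primary income: 138.6
Secondary income: -65.2
Current account = (-647.6) + 216.1 + 138.6 + (-65.2) = -358.1
(Excluded from the current account — financial account: domestic pension funds' purchases of foreign equities 118.2, acquisition of a foreign subsidiary by a resident firm (outward FDI) 331.4, new loans extended by domestic banks to foreign borrowers 287.5, sale of domestic government bonds to non-residents 144.0; capital account: debt forgiveness received from foreign official creditors 24.5.)

-358.1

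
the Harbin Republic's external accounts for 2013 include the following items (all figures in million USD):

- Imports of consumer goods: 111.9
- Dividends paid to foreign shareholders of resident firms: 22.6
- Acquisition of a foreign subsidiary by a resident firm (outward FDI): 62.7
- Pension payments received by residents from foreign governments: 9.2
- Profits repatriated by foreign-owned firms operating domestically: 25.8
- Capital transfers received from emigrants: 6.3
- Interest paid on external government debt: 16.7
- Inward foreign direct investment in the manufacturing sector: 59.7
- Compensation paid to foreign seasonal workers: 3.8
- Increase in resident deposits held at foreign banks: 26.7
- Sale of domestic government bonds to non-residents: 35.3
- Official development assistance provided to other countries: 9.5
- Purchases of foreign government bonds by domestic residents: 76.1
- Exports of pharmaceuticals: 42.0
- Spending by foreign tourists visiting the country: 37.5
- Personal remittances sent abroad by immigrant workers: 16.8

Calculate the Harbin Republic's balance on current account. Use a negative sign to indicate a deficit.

-118.4

Goods: 42.0 - 111.9 = -69.9
Services: 37.5
Primary income: -16.7 - 25.8 - 3.8 - 22.6 = -68.9
Secondary income: -16.8 - 9.5 + 9.2 = -17.1
Current account = (-69.9) + 37.5 + (-68.9) + (-17.1) = -118.4
(Excluded from the current account — financial account: acquisition of a foreign subsidiary by a resident firm (outward FDI) 62.7, inward foreign direct investment in the manufacturing sector 59.7, increase in resident deposits held at foreign banks 26.7, sale of domestic government bonds to non-residents 35.3, purchases of foreign government bonds by domestic residents 76.1; capital account: capital transfers received from emigrants 6.3.)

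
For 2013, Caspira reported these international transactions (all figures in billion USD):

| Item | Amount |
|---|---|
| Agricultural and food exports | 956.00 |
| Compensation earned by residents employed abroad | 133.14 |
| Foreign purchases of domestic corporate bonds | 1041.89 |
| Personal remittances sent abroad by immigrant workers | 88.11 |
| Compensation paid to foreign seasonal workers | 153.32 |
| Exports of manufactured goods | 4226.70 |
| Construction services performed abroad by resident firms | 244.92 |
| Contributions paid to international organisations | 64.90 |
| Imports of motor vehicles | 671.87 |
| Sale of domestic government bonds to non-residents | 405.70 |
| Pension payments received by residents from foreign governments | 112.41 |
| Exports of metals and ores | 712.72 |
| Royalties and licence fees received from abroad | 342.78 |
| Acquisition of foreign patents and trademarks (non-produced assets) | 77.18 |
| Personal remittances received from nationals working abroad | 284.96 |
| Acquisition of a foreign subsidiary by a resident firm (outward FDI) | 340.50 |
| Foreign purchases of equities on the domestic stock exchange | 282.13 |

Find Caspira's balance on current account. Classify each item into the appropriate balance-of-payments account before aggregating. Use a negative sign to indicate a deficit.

6035.43

Goods: 956.00 - 671.87 + 712.72 + 4226.70 = 5223.55
Services: 342.78 + 244.92 = 587.70
Primary income: 133.14 - 153.32 = -20.18
Secondary income: 284.96 - 64.90 - 88.11 + 112.41 = 244.36
Current account = 5223.55 + 587.70 + (-20.18) + 244.36 = 6035.43
(Excluded from the current account — financial account: foreign purchases of domestic corporate bonds 1041.89, sale of domestic government bonds to non-residents 405.70, acquisition of a foreign subsidiary by a resident firm (outward FDI) 340.50, foreign purchases of equities on the domestic stock exchange 282.13; capital account: acquisition of foreign patents and trademarks (non-produced assets) 77.18.)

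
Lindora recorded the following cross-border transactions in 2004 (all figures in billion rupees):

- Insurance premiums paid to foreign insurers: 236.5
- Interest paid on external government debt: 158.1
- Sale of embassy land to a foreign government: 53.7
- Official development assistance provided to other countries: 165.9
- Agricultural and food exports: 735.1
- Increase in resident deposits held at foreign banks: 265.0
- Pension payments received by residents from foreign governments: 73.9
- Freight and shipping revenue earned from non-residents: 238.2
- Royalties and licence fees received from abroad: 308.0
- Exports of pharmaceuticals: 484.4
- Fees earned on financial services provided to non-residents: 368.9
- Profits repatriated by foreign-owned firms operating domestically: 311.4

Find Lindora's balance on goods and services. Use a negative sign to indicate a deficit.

1898.1

Goods: 735.1 + 484.4 = 1219.5
Services: 368.9 + 238.2 + 308.0 - 236.5 = 678.6
Trade balance = 1219.5 + 678.6 = 1898.1
(Excluded from the trade balance — primary income: interest paid on external government debt 158.1, profits repatriated by foreign-owned firms operating domestically 311.4; capital account: sale of embassy land to a foreign government 53.7; secondary income: official development assistance provided to other countries 165.9, pension payments received by residents from foreign governments 73.9; financial account: increase in resident deposits held at foreign banks 265.0.)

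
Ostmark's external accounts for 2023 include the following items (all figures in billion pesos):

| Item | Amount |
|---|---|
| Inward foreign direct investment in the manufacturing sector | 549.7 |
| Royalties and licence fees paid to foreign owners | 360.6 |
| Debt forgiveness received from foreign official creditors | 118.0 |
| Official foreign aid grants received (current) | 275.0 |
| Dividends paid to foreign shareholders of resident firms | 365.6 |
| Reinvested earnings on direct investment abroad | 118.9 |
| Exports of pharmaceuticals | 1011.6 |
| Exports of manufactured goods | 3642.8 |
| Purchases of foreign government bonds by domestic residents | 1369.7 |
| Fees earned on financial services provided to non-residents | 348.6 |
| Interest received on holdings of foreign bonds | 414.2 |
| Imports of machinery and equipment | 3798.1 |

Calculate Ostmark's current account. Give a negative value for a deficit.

1286.8

Goods: -3798.1 + 1011.6 + 3642.8 = 856.3
Services: 348.6 - 360.6 = -12.0
Primary income: -365.6 + 414.2 + 118.9 = 167.5
Secondary income: 275.0
Current account = 856.3 + (-12.0) + 167.5 + 275.0 = 1286.8
(Excluded from the current account — financial account: inward foreign direct investment in the manufacturing sector 549.7, purchases of foreign government bonds by domestic residents 1369.7; capital account: debt forgiveness received from foreign official creditors 118.0.)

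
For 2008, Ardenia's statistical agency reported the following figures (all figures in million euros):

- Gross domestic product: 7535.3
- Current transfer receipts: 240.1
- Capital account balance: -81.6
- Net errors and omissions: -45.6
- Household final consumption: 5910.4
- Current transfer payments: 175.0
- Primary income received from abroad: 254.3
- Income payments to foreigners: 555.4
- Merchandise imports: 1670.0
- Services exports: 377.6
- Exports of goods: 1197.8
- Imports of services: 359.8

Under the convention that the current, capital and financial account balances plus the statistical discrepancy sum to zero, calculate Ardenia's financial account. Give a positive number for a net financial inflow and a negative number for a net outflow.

Goods balance = 1197.8 - 1670.0 = -472.2
Services balance = 377.6 - 359.8 = 17.8
Trade balance (goods + services) = -472.2 + 17.8 = -454.4
Net primary income = 254.3 - 555.4 = -301.1
Net secondary income = 240.1 - 175.0 = 65.1
Current account = -454.4 + (-301.1) + 65.1 = -690.4
Financial account = -(-690.4 + (-81.6) + (-45.6)) = 817.6

817.6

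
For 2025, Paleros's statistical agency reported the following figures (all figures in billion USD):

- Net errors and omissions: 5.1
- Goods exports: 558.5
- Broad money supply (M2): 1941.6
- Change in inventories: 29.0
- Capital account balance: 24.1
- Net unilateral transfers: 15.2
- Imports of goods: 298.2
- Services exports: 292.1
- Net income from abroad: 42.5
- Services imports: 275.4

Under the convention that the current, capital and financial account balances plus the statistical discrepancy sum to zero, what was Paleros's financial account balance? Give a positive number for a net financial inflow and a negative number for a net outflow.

Goods balance = 558.5 - 298.2 = 260.3
Services balance = 292.1 - 275.4 = 16.7
Trade balance (goods + services) = 260.3 + 16.7 = 277.0
Net primary income = 42.5
Net secondary income = 15.2
Current account = 277.0 + 42.5 + 15.2 = 334.7
Financial account = -(334.7 + 24.1 + 5.1) = -363.9

-363.9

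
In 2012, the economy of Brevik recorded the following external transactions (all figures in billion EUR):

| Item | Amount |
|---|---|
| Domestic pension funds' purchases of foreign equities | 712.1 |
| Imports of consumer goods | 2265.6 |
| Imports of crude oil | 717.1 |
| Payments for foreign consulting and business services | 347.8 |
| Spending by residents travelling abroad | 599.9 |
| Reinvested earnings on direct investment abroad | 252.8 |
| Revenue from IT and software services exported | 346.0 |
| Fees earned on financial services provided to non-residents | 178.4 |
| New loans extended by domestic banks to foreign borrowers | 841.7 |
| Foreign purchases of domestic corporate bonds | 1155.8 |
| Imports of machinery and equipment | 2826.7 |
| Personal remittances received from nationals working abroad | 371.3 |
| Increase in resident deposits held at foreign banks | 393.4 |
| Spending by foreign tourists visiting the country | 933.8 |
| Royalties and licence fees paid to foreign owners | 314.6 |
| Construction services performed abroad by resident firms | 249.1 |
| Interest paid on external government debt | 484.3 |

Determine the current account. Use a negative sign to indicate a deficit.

-5224.6

Goods: -717.1 - 2265.6 - 2826.7 = -5809.4
Services: -347.8 - 314.6 + 249.1 + 346.0 - 599.9 + 933.8 + 178.4 = 445.0
Primary income: 252.8 - 484.3 = -231.5
Secondary income: 371.3
Current account = (-5809.4) + 445.0 + (-231.5) + 371.3 = -5224.6
(Excluded from the current account — financial account: domestic pension funds' purchases of foreign equities 712.1, new loans extended by domestic banks to foreign borrowers 841.7, foreign purchases of domestic corporate bonds 1155.8, increase in resident deposits held at foreign banks 393.4.)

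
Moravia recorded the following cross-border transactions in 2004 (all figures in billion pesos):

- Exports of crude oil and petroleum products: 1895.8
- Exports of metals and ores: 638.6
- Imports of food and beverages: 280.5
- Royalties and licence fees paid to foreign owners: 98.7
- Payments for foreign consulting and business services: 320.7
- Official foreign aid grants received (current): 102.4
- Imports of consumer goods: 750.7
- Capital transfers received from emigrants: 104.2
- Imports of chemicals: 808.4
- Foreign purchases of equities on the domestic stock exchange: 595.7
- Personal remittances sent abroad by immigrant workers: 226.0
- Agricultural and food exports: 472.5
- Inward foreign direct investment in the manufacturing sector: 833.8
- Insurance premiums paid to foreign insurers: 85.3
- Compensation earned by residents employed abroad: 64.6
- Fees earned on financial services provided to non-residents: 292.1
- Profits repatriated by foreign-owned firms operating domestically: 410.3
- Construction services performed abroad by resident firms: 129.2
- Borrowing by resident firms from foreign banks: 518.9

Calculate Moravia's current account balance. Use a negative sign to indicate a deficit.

Goods: -280.5 - 750.7 + 1895.8 + 638.6 + 472.5 - 808.4 = 1167.3
Services: -98.7 - 85.3 - 320.7 + 129.2 + 292.1 = -83.4
Primary income: 64.6 - 410.3 = -345.7
Secondary income: -226.0 + 102.4 = -123.6
Current account = 1167.3 + (-83.4) + (-345.7) + (-123.6) = 614.6
(Excluded from the current account — capital account: capital transfers received from emigrants 104.2; financial account: foreign purchases of equities on the domestic stock exchange 595.7, inward foreign direct investment in the manufacturing sector 833.8, borrowing by resident firms from foreign banks 518.9.)

614.6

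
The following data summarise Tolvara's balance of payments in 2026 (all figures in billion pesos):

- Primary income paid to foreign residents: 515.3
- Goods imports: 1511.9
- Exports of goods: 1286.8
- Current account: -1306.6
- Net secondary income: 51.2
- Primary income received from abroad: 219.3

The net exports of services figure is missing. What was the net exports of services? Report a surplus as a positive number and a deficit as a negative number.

Current account = goods balance + services balance + net primary income + net secondary income
Sum of the known components = -469.9
Net exports of services = CA - (known components) = -1306.6 - (-469.9) = -836.7

-836.7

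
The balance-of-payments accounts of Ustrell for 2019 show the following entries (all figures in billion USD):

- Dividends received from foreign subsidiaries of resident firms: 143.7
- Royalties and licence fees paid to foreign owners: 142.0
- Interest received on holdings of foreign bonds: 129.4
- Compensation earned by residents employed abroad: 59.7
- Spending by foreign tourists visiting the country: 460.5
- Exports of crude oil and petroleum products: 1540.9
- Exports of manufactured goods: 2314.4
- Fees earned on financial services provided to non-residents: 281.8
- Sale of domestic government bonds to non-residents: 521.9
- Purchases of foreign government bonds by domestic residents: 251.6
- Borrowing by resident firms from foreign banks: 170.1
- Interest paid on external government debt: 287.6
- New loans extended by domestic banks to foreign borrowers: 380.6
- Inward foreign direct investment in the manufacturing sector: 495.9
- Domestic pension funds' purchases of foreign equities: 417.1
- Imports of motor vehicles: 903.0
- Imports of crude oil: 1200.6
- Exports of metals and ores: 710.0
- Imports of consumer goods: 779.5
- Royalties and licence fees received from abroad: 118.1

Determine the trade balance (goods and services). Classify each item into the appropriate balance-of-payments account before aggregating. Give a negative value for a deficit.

2400.6

Goods: 710.0 + 1540.9 - 779.5 - 903.0 + 2314.4 - 1200.6 = 1682.2
Services: 118.1 + 460.5 + 281.8 - 142.0 = 718.4
Trade balance = 1682.2 + 718.4 = 2400.6
(Excluded from the trade balance — primary income: dividends received from foreign subsidiaries of resident firms 143.7, interest received on holdings of foreign bonds 129.4, compensation earned by residents employed abroad 59.7, interest paid on external government debt 287.6; financial account: sale of domestic government bonds to non-residents 521.9, purchases of foreign government bonds by domestic residents 251.6, borrowing by resident firms from foreign banks 170.1, new loans extended by domestic banks to foreign borrowers 380.6, inward foreign direct investment in the manufacturing sector 495.9, domestic pension funds' purchases of foreign equities 417.1.)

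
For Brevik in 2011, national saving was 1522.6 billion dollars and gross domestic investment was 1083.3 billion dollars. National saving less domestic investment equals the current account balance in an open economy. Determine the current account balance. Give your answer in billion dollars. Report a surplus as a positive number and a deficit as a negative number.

439.3

CA = S - I = 1522.6 - 1083.3 = 439.3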